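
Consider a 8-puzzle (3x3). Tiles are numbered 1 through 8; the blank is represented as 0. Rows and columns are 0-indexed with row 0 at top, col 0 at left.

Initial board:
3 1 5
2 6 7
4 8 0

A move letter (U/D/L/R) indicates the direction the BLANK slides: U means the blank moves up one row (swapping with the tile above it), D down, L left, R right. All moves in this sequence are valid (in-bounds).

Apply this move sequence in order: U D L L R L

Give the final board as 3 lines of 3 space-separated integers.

Answer: 3 1 5
2 6 7
0 4 8

Derivation:
After move 1 (U):
3 1 5
2 6 0
4 8 7

After move 2 (D):
3 1 5
2 6 7
4 8 0

After move 3 (L):
3 1 5
2 6 7
4 0 8

After move 4 (L):
3 1 5
2 6 7
0 4 8

After move 5 (R):
3 1 5
2 6 7
4 0 8

After move 6 (L):
3 1 5
2 6 7
0 4 8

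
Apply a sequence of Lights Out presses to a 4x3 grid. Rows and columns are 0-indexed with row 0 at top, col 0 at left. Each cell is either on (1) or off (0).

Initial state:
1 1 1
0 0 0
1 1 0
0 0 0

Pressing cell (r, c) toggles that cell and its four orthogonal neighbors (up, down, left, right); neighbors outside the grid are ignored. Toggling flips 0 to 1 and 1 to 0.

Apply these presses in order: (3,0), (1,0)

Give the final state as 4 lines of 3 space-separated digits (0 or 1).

Answer: 0 1 1
1 1 0
1 1 0
1 1 0

Derivation:
After press 1 at (3,0):
1 1 1
0 0 0
0 1 0
1 1 0

After press 2 at (1,0):
0 1 1
1 1 0
1 1 0
1 1 0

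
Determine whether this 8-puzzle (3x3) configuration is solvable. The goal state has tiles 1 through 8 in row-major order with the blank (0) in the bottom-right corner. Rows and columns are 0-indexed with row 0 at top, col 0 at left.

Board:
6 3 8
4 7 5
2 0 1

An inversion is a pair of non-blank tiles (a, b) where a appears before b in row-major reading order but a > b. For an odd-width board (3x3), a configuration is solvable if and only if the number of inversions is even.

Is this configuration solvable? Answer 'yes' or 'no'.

Answer: yes

Derivation:
Inversions (pairs i<j in row-major order where tile[i] > tile[j] > 0): 20
20 is even, so the puzzle is solvable.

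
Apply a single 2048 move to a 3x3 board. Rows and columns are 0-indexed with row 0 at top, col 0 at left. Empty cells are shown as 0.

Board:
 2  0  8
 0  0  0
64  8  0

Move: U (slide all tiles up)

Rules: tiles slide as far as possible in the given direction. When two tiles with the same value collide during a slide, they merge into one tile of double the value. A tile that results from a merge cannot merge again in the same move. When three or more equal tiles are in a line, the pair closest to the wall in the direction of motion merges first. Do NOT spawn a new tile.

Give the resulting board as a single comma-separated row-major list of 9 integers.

Slide up:
col 0: [2, 0, 64] -> [2, 64, 0]
col 1: [0, 0, 8] -> [8, 0, 0]
col 2: [8, 0, 0] -> [8, 0, 0]

Answer: 2, 8, 8, 64, 0, 0, 0, 0, 0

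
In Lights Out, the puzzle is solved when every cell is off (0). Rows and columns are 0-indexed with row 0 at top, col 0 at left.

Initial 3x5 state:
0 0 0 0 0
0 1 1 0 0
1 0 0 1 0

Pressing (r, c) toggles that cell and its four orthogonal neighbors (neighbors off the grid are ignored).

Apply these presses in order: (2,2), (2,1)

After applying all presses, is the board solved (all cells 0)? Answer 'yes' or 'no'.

Answer: yes

Derivation:
After press 1 at (2,2):
0 0 0 0 0
0 1 0 0 0
1 1 1 0 0

After press 2 at (2,1):
0 0 0 0 0
0 0 0 0 0
0 0 0 0 0

Lights still on: 0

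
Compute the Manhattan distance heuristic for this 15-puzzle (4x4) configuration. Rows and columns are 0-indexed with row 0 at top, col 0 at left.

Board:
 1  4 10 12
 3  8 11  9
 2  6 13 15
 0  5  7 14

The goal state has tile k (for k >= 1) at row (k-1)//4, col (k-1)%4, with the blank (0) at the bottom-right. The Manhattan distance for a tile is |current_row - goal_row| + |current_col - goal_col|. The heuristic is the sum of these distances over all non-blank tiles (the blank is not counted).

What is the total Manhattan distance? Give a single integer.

Tile 1: (0,0)->(0,0) = 0
Tile 4: (0,1)->(0,3) = 2
Tile 10: (0,2)->(2,1) = 3
Tile 12: (0,3)->(2,3) = 2
Tile 3: (1,0)->(0,2) = 3
Tile 8: (1,1)->(1,3) = 2
Tile 11: (1,2)->(2,2) = 1
Tile 9: (1,3)->(2,0) = 4
Tile 2: (2,0)->(0,1) = 3
Tile 6: (2,1)->(1,1) = 1
Tile 13: (2,2)->(3,0) = 3
Tile 15: (2,3)->(3,2) = 2
Tile 5: (3,1)->(1,0) = 3
Tile 7: (3,2)->(1,2) = 2
Tile 14: (3,3)->(3,1) = 2
Sum: 0 + 2 + 3 + 2 + 3 + 2 + 1 + 4 + 3 + 1 + 3 + 2 + 3 + 2 + 2 = 33

Answer: 33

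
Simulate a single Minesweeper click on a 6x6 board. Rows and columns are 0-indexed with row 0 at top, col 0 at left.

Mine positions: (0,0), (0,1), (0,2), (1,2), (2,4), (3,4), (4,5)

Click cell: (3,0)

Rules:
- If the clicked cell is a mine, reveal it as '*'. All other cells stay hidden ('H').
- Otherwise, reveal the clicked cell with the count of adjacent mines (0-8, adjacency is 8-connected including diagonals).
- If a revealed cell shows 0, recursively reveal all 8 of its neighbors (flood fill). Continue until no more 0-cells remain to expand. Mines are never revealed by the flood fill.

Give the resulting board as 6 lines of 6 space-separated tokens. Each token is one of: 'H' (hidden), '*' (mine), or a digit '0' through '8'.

H H H H H H
2 4 H H H H
0 1 1 3 H H
0 0 0 2 H H
0 0 0 1 2 H
0 0 0 0 1 H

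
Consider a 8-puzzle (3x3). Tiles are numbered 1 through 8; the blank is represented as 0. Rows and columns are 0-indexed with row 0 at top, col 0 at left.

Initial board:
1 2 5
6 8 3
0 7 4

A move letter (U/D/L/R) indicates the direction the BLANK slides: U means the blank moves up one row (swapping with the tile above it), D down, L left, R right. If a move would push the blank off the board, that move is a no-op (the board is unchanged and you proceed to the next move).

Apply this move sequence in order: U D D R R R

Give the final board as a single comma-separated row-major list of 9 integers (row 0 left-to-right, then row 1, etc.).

After move 1 (U):
1 2 5
0 8 3
6 7 4

After move 2 (D):
1 2 5
6 8 3
0 7 4

After move 3 (D):
1 2 5
6 8 3
0 7 4

After move 4 (R):
1 2 5
6 8 3
7 0 4

After move 5 (R):
1 2 5
6 8 3
7 4 0

After move 6 (R):
1 2 5
6 8 3
7 4 0

Answer: 1, 2, 5, 6, 8, 3, 7, 4, 0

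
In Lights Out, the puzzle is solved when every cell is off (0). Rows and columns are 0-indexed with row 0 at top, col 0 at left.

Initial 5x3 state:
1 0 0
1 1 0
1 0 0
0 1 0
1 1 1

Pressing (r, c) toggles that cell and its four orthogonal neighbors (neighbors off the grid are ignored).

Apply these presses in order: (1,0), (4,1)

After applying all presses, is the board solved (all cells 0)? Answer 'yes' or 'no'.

After press 1 at (1,0):
0 0 0
0 0 0
0 0 0
0 1 0
1 1 1

After press 2 at (4,1):
0 0 0
0 0 0
0 0 0
0 0 0
0 0 0

Lights still on: 0

Answer: yes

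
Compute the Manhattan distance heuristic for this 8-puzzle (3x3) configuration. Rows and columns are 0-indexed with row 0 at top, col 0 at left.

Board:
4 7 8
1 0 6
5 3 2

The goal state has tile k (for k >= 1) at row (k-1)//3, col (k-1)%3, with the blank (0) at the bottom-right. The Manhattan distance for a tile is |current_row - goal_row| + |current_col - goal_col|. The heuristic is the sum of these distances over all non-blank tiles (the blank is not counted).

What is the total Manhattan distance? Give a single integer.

Tile 4: (0,0)->(1,0) = 1
Tile 7: (0,1)->(2,0) = 3
Tile 8: (0,2)->(2,1) = 3
Tile 1: (1,0)->(0,0) = 1
Tile 6: (1,2)->(1,2) = 0
Tile 5: (2,0)->(1,1) = 2
Tile 3: (2,1)->(0,2) = 3
Tile 2: (2,2)->(0,1) = 3
Sum: 1 + 3 + 3 + 1 + 0 + 2 + 3 + 3 = 16

Answer: 16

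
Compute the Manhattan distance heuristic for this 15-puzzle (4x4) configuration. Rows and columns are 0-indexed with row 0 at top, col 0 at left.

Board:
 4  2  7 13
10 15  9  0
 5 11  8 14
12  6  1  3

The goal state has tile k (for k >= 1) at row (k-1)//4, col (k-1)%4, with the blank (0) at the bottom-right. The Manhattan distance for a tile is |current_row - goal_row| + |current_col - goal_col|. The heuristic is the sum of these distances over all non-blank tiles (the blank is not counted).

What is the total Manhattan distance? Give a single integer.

Answer: 40

Derivation:
Tile 4: at (0,0), goal (0,3), distance |0-0|+|0-3| = 3
Tile 2: at (0,1), goal (0,1), distance |0-0|+|1-1| = 0
Tile 7: at (0,2), goal (1,2), distance |0-1|+|2-2| = 1
Tile 13: at (0,3), goal (3,0), distance |0-3|+|3-0| = 6
Tile 10: at (1,0), goal (2,1), distance |1-2|+|0-1| = 2
Tile 15: at (1,1), goal (3,2), distance |1-3|+|1-2| = 3
Tile 9: at (1,2), goal (2,0), distance |1-2|+|2-0| = 3
Tile 5: at (2,0), goal (1,0), distance |2-1|+|0-0| = 1
Tile 11: at (2,1), goal (2,2), distance |2-2|+|1-2| = 1
Tile 8: at (2,2), goal (1,3), distance |2-1|+|2-3| = 2
Tile 14: at (2,3), goal (3,1), distance |2-3|+|3-1| = 3
Tile 12: at (3,0), goal (2,3), distance |3-2|+|0-3| = 4
Tile 6: at (3,1), goal (1,1), distance |3-1|+|1-1| = 2
Tile 1: at (3,2), goal (0,0), distance |3-0|+|2-0| = 5
Tile 3: at (3,3), goal (0,2), distance |3-0|+|3-2| = 4
Sum: 3 + 0 + 1 + 6 + 2 + 3 + 3 + 1 + 1 + 2 + 3 + 4 + 2 + 5 + 4 = 40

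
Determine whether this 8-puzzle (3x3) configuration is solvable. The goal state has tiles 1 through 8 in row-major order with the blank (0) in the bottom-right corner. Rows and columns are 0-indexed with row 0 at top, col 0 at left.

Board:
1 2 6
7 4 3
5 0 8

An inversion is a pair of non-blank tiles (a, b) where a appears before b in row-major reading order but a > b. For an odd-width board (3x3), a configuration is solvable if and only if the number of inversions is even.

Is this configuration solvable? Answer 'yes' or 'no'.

Inversions (pairs i<j in row-major order where tile[i] > tile[j] > 0): 7
7 is odd, so the puzzle is not solvable.

Answer: no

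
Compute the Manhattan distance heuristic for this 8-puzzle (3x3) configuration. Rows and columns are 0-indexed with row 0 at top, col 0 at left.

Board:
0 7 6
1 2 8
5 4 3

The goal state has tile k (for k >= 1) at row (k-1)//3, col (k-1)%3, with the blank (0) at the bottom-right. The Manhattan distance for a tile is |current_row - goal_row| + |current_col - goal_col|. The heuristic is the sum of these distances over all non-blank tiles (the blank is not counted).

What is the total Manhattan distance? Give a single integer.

Tile 7: at (0,1), goal (2,0), distance |0-2|+|1-0| = 3
Tile 6: at (0,2), goal (1,2), distance |0-1|+|2-2| = 1
Tile 1: at (1,0), goal (0,0), distance |1-0|+|0-0| = 1
Tile 2: at (1,1), goal (0,1), distance |1-0|+|1-1| = 1
Tile 8: at (1,2), goal (2,1), distance |1-2|+|2-1| = 2
Tile 5: at (2,0), goal (1,1), distance |2-1|+|0-1| = 2
Tile 4: at (2,1), goal (1,0), distance |2-1|+|1-0| = 2
Tile 3: at (2,2), goal (0,2), distance |2-0|+|2-2| = 2
Sum: 3 + 1 + 1 + 1 + 2 + 2 + 2 + 2 = 14

Answer: 14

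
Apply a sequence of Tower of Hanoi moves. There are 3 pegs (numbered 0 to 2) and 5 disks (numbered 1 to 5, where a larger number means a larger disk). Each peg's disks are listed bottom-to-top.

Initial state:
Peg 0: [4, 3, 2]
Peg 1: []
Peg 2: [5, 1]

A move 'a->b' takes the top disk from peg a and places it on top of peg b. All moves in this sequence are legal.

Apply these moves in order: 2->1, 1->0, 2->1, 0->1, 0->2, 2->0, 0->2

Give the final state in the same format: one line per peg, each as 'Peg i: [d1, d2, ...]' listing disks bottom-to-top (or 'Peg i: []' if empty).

After move 1 (2->1):
Peg 0: [4, 3, 2]
Peg 1: [1]
Peg 2: [5]

After move 2 (1->0):
Peg 0: [4, 3, 2, 1]
Peg 1: []
Peg 2: [5]

After move 3 (2->1):
Peg 0: [4, 3, 2, 1]
Peg 1: [5]
Peg 2: []

After move 4 (0->1):
Peg 0: [4, 3, 2]
Peg 1: [5, 1]
Peg 2: []

After move 5 (0->2):
Peg 0: [4, 3]
Peg 1: [5, 1]
Peg 2: [2]

After move 6 (2->0):
Peg 0: [4, 3, 2]
Peg 1: [5, 1]
Peg 2: []

After move 7 (0->2):
Peg 0: [4, 3]
Peg 1: [5, 1]
Peg 2: [2]

Answer: Peg 0: [4, 3]
Peg 1: [5, 1]
Peg 2: [2]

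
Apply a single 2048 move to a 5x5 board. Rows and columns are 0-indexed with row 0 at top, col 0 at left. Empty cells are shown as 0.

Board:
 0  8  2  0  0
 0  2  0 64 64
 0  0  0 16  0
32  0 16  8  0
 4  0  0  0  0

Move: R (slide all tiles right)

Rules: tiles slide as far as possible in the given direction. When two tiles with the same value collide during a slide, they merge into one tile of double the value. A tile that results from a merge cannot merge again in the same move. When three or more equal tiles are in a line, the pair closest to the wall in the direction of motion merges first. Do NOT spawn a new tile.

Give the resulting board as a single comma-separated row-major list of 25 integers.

Slide right:
row 0: [0, 8, 2, 0, 0] -> [0, 0, 0, 8, 2]
row 1: [0, 2, 0, 64, 64] -> [0, 0, 0, 2, 128]
row 2: [0, 0, 0, 16, 0] -> [0, 0, 0, 0, 16]
row 3: [32, 0, 16, 8, 0] -> [0, 0, 32, 16, 8]
row 4: [4, 0, 0, 0, 0] -> [0, 0, 0, 0, 4]

Answer: 0, 0, 0, 8, 2, 0, 0, 0, 2, 128, 0, 0, 0, 0, 16, 0, 0, 32, 16, 8, 0, 0, 0, 0, 4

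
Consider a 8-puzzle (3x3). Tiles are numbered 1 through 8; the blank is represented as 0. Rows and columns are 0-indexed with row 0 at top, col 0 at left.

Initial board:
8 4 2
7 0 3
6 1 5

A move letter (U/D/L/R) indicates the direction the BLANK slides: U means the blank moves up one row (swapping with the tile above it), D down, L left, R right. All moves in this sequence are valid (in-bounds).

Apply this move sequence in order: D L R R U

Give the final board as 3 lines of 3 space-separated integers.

Answer: 8 4 2
7 1 0
6 5 3

Derivation:
After move 1 (D):
8 4 2
7 1 3
6 0 5

After move 2 (L):
8 4 2
7 1 3
0 6 5

After move 3 (R):
8 4 2
7 1 3
6 0 5

After move 4 (R):
8 4 2
7 1 3
6 5 0

After move 5 (U):
8 4 2
7 1 0
6 5 3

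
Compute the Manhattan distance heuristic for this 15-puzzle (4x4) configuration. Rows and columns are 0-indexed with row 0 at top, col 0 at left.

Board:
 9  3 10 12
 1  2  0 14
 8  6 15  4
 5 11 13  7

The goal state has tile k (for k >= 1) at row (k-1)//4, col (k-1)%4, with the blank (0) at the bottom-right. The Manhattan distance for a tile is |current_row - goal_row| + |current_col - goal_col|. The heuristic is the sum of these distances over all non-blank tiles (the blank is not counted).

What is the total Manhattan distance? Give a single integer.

Tile 9: at (0,0), goal (2,0), distance |0-2|+|0-0| = 2
Tile 3: at (0,1), goal (0,2), distance |0-0|+|1-2| = 1
Tile 10: at (0,2), goal (2,1), distance |0-2|+|2-1| = 3
Tile 12: at (0,3), goal (2,3), distance |0-2|+|3-3| = 2
Tile 1: at (1,0), goal (0,0), distance |1-0|+|0-0| = 1
Tile 2: at (1,1), goal (0,1), distance |1-0|+|1-1| = 1
Tile 14: at (1,3), goal (3,1), distance |1-3|+|3-1| = 4
Tile 8: at (2,0), goal (1,3), distance |2-1|+|0-3| = 4
Tile 6: at (2,1), goal (1,1), distance |2-1|+|1-1| = 1
Tile 15: at (2,2), goal (3,2), distance |2-3|+|2-2| = 1
Tile 4: at (2,3), goal (0,3), distance |2-0|+|3-3| = 2
Tile 5: at (3,0), goal (1,0), distance |3-1|+|0-0| = 2
Tile 11: at (3,1), goal (2,2), distance |3-2|+|1-2| = 2
Tile 13: at (3,2), goal (3,0), distance |3-3|+|2-0| = 2
Tile 7: at (3,3), goal (1,2), distance |3-1|+|3-2| = 3
Sum: 2 + 1 + 3 + 2 + 1 + 1 + 4 + 4 + 1 + 1 + 2 + 2 + 2 + 2 + 3 = 31

Answer: 31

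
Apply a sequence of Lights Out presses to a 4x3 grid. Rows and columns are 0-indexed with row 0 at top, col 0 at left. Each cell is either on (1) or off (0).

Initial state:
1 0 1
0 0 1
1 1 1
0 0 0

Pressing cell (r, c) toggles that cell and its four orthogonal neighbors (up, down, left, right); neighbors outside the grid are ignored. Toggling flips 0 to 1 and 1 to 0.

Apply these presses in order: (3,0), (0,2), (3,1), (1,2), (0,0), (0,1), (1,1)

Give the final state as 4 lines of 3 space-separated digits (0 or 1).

After press 1 at (3,0):
1 0 1
0 0 1
0 1 1
1 1 0

After press 2 at (0,2):
1 1 0
0 0 0
0 1 1
1 1 0

After press 3 at (3,1):
1 1 0
0 0 0
0 0 1
0 0 1

After press 4 at (1,2):
1 1 1
0 1 1
0 0 0
0 0 1

After press 5 at (0,0):
0 0 1
1 1 1
0 0 0
0 0 1

After press 6 at (0,1):
1 1 0
1 0 1
0 0 0
0 0 1

After press 7 at (1,1):
1 0 0
0 1 0
0 1 0
0 0 1

Answer: 1 0 0
0 1 0
0 1 0
0 0 1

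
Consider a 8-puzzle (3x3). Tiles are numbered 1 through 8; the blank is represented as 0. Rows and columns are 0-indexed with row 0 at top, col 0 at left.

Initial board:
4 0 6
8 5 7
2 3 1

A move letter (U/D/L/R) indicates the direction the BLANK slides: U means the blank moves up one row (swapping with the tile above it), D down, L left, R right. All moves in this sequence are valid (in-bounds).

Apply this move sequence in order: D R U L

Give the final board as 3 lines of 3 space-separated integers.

After move 1 (D):
4 5 6
8 0 7
2 3 1

After move 2 (R):
4 5 6
8 7 0
2 3 1

After move 3 (U):
4 5 0
8 7 6
2 3 1

After move 4 (L):
4 0 5
8 7 6
2 3 1

Answer: 4 0 5
8 7 6
2 3 1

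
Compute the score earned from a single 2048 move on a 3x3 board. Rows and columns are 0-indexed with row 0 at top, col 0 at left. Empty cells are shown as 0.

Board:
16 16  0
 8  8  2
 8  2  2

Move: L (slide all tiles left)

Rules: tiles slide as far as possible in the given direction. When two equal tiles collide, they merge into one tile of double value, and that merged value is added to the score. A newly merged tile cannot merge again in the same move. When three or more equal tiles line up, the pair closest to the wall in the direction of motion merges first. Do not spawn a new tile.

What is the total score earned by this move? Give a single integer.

Answer: 52

Derivation:
Slide left:
row 0: [16, 16, 0] -> [32, 0, 0]  score +32 (running 32)
row 1: [8, 8, 2] -> [16, 2, 0]  score +16 (running 48)
row 2: [8, 2, 2] -> [8, 4, 0]  score +4 (running 52)
Board after move:
32  0  0
16  2  0
 8  4  0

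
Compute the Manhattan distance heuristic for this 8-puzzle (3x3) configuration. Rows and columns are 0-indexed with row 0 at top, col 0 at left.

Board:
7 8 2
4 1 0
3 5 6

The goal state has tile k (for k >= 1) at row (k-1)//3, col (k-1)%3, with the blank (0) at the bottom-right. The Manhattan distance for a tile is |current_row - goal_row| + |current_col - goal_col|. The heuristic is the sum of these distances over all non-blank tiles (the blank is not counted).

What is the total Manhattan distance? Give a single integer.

Tile 7: (0,0)->(2,0) = 2
Tile 8: (0,1)->(2,1) = 2
Tile 2: (0,2)->(0,1) = 1
Tile 4: (1,0)->(1,0) = 0
Tile 1: (1,1)->(0,0) = 2
Tile 3: (2,0)->(0,2) = 4
Tile 5: (2,1)->(1,1) = 1
Tile 6: (2,2)->(1,2) = 1
Sum: 2 + 2 + 1 + 0 + 2 + 4 + 1 + 1 = 13

Answer: 13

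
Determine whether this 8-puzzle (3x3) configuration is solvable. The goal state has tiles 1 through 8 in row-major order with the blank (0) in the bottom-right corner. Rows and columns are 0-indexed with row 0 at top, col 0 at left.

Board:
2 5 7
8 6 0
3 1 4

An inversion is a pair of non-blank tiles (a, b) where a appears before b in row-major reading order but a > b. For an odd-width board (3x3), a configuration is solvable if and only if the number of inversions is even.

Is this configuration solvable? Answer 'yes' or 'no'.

Inversions (pairs i<j in row-major order where tile[i] > tile[j] > 0): 16
16 is even, so the puzzle is solvable.

Answer: yes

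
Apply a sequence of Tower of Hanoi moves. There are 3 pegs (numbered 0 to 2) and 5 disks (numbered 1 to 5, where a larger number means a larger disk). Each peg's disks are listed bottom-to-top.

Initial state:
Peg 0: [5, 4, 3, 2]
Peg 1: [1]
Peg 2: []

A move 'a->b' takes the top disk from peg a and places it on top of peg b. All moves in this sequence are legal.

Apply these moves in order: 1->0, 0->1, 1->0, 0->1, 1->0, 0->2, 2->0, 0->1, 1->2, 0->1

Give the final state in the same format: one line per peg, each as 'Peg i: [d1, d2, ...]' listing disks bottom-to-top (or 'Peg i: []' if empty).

After move 1 (1->0):
Peg 0: [5, 4, 3, 2, 1]
Peg 1: []
Peg 2: []

After move 2 (0->1):
Peg 0: [5, 4, 3, 2]
Peg 1: [1]
Peg 2: []

After move 3 (1->0):
Peg 0: [5, 4, 3, 2, 1]
Peg 1: []
Peg 2: []

After move 4 (0->1):
Peg 0: [5, 4, 3, 2]
Peg 1: [1]
Peg 2: []

After move 5 (1->0):
Peg 0: [5, 4, 3, 2, 1]
Peg 1: []
Peg 2: []

After move 6 (0->2):
Peg 0: [5, 4, 3, 2]
Peg 1: []
Peg 2: [1]

After move 7 (2->0):
Peg 0: [5, 4, 3, 2, 1]
Peg 1: []
Peg 2: []

After move 8 (0->1):
Peg 0: [5, 4, 3, 2]
Peg 1: [1]
Peg 2: []

After move 9 (1->2):
Peg 0: [5, 4, 3, 2]
Peg 1: []
Peg 2: [1]

After move 10 (0->1):
Peg 0: [5, 4, 3]
Peg 1: [2]
Peg 2: [1]

Answer: Peg 0: [5, 4, 3]
Peg 1: [2]
Peg 2: [1]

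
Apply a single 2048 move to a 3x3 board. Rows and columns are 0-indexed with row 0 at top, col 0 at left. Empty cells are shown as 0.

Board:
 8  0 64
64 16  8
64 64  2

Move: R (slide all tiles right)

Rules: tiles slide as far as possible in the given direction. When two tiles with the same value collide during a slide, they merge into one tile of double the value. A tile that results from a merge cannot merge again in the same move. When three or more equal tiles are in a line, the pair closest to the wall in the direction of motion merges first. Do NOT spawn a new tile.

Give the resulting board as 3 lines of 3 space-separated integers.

Slide right:
row 0: [8, 0, 64] -> [0, 8, 64]
row 1: [64, 16, 8] -> [64, 16, 8]
row 2: [64, 64, 2] -> [0, 128, 2]

Answer:   0   8  64
 64  16   8
  0 128   2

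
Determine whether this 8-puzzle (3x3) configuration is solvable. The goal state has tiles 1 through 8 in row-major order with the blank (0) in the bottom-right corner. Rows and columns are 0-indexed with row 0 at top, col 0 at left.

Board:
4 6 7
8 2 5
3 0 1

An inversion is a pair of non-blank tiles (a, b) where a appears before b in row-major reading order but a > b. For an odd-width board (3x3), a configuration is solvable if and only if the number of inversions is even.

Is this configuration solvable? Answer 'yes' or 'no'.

Answer: no

Derivation:
Inversions (pairs i<j in row-major order where tile[i] > tile[j] > 0): 19
19 is odd, so the puzzle is not solvable.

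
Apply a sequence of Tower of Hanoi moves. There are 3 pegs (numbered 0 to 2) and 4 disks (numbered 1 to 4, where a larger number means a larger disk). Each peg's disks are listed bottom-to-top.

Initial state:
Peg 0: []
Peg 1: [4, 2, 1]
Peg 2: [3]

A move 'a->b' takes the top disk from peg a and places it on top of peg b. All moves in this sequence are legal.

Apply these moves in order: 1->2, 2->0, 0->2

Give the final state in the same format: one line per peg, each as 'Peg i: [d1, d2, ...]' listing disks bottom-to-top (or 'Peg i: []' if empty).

Answer: Peg 0: []
Peg 1: [4, 2]
Peg 2: [3, 1]

Derivation:
After move 1 (1->2):
Peg 0: []
Peg 1: [4, 2]
Peg 2: [3, 1]

After move 2 (2->0):
Peg 0: [1]
Peg 1: [4, 2]
Peg 2: [3]

After move 3 (0->2):
Peg 0: []
Peg 1: [4, 2]
Peg 2: [3, 1]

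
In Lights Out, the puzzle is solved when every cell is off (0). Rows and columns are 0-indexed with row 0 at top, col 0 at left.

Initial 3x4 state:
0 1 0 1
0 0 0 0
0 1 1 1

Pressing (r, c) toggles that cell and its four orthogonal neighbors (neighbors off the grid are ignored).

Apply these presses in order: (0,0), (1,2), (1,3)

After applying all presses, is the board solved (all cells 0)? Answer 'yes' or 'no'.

After press 1 at (0,0):
1 0 0 1
1 0 0 0
0 1 1 1

After press 2 at (1,2):
1 0 1 1
1 1 1 1
0 1 0 1

After press 3 at (1,3):
1 0 1 0
1 1 0 0
0 1 0 0

Lights still on: 5

Answer: no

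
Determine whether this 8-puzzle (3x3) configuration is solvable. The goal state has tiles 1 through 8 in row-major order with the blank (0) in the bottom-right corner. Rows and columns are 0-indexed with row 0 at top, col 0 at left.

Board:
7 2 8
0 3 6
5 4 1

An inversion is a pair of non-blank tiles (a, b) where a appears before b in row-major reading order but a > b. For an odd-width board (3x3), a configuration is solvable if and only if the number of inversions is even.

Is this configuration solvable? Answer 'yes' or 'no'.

Inversions (pairs i<j in row-major order where tile[i] > tile[j] > 0): 19
19 is odd, so the puzzle is not solvable.

Answer: no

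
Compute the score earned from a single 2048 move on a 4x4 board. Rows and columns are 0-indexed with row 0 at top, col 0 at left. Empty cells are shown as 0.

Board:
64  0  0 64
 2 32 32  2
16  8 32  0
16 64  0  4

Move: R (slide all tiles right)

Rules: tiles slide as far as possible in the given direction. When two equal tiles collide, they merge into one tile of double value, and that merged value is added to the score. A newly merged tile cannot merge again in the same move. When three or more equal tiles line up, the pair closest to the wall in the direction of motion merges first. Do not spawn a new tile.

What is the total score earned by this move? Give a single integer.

Slide right:
row 0: [64, 0, 0, 64] -> [0, 0, 0, 128]  score +128 (running 128)
row 1: [2, 32, 32, 2] -> [0, 2, 64, 2]  score +64 (running 192)
row 2: [16, 8, 32, 0] -> [0, 16, 8, 32]  score +0 (running 192)
row 3: [16, 64, 0, 4] -> [0, 16, 64, 4]  score +0 (running 192)
Board after move:
  0   0   0 128
  0   2  64   2
  0  16   8  32
  0  16  64   4

Answer: 192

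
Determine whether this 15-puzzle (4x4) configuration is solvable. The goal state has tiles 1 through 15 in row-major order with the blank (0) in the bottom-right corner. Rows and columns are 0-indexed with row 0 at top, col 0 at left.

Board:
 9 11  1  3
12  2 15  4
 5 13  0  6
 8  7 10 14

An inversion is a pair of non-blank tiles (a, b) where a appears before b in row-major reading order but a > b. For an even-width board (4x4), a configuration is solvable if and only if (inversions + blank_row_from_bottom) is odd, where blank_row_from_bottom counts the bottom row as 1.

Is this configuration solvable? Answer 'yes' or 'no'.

Answer: no

Derivation:
Inversions: 38
Blank is in row 2 (0-indexed from top), which is row 2 counting from the bottom (bottom = 1).
38 + 2 = 40, which is even, so the puzzle is not solvable.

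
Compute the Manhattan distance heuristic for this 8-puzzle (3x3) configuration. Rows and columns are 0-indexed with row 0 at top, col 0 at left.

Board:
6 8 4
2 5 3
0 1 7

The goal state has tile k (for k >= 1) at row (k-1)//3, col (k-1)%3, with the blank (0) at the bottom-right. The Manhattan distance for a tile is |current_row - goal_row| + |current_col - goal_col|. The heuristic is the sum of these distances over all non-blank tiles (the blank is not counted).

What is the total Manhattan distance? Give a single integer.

Answer: 16

Derivation:
Tile 6: at (0,0), goal (1,2), distance |0-1|+|0-2| = 3
Tile 8: at (0,1), goal (2,1), distance |0-2|+|1-1| = 2
Tile 4: at (0,2), goal (1,0), distance |0-1|+|2-0| = 3
Tile 2: at (1,0), goal (0,1), distance |1-0|+|0-1| = 2
Tile 5: at (1,1), goal (1,1), distance |1-1|+|1-1| = 0
Tile 3: at (1,2), goal (0,2), distance |1-0|+|2-2| = 1
Tile 1: at (2,1), goal (0,0), distance |2-0|+|1-0| = 3
Tile 7: at (2,2), goal (2,0), distance |2-2|+|2-0| = 2
Sum: 3 + 2 + 3 + 2 + 0 + 1 + 3 + 2 = 16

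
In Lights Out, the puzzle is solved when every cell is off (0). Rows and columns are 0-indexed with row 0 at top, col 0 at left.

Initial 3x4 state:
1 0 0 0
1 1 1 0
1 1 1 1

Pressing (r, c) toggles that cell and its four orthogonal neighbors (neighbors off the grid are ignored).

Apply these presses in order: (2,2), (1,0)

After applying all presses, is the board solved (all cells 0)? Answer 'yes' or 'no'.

After press 1 at (2,2):
1 0 0 0
1 1 0 0
1 0 0 0

After press 2 at (1,0):
0 0 0 0
0 0 0 0
0 0 0 0

Lights still on: 0

Answer: yes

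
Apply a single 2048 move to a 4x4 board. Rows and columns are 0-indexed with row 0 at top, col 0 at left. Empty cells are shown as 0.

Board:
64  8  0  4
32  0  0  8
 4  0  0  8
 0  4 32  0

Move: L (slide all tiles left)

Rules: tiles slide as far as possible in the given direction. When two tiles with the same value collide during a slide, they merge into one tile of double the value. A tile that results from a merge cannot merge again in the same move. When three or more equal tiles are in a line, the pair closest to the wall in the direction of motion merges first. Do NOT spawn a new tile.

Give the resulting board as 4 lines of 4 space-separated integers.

Answer: 64  8  4  0
32  8  0  0
 4  8  0  0
 4 32  0  0

Derivation:
Slide left:
row 0: [64, 8, 0, 4] -> [64, 8, 4, 0]
row 1: [32, 0, 0, 8] -> [32, 8, 0, 0]
row 2: [4, 0, 0, 8] -> [4, 8, 0, 0]
row 3: [0, 4, 32, 0] -> [4, 32, 0, 0]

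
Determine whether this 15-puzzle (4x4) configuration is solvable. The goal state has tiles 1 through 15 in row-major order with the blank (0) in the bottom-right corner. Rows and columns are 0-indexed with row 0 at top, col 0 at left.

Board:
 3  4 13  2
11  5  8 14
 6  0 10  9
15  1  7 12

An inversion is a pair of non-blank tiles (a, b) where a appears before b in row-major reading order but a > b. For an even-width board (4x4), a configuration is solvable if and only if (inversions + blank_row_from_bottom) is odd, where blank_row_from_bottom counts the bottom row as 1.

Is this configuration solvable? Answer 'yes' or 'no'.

Answer: yes

Derivation:
Inversions: 41
Blank is in row 2 (0-indexed from top), which is row 2 counting from the bottom (bottom = 1).
41 + 2 = 43, which is odd, so the puzzle is solvable.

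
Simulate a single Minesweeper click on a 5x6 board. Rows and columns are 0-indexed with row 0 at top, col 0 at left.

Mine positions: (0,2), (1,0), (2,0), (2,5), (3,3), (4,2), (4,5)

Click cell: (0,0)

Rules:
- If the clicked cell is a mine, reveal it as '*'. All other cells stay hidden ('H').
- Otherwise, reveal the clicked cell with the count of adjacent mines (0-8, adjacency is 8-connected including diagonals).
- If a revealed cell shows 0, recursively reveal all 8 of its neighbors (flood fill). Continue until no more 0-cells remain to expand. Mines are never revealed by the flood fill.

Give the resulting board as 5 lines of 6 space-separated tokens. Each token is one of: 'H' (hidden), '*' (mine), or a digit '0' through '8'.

1 H H H H H
H H H H H H
H H H H H H
H H H H H H
H H H H H H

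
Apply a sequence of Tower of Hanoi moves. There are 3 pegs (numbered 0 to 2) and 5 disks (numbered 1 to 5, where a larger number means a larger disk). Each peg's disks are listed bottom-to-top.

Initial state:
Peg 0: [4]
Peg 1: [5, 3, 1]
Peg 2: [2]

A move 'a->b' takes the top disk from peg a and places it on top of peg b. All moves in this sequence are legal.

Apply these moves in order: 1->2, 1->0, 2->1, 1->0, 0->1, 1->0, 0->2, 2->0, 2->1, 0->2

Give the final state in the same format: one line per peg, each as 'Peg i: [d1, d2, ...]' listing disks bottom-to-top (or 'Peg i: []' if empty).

After move 1 (1->2):
Peg 0: [4]
Peg 1: [5, 3]
Peg 2: [2, 1]

After move 2 (1->0):
Peg 0: [4, 3]
Peg 1: [5]
Peg 2: [2, 1]

After move 3 (2->1):
Peg 0: [4, 3]
Peg 1: [5, 1]
Peg 2: [2]

After move 4 (1->0):
Peg 0: [4, 3, 1]
Peg 1: [5]
Peg 2: [2]

After move 5 (0->1):
Peg 0: [4, 3]
Peg 1: [5, 1]
Peg 2: [2]

After move 6 (1->0):
Peg 0: [4, 3, 1]
Peg 1: [5]
Peg 2: [2]

After move 7 (0->2):
Peg 0: [4, 3]
Peg 1: [5]
Peg 2: [2, 1]

After move 8 (2->0):
Peg 0: [4, 3, 1]
Peg 1: [5]
Peg 2: [2]

After move 9 (2->1):
Peg 0: [4, 3, 1]
Peg 1: [5, 2]
Peg 2: []

After move 10 (0->2):
Peg 0: [4, 3]
Peg 1: [5, 2]
Peg 2: [1]

Answer: Peg 0: [4, 3]
Peg 1: [5, 2]
Peg 2: [1]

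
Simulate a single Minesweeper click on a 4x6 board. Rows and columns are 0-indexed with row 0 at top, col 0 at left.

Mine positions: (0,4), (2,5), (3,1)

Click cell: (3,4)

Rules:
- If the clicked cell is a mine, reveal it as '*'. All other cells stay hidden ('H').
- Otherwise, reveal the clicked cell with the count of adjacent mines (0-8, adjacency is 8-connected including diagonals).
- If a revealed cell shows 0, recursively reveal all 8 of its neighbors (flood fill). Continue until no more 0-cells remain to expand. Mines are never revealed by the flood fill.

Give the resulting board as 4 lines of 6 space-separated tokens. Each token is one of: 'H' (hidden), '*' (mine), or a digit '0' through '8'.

H H H H H H
H H H H H H
H H H H H H
H H H H 1 H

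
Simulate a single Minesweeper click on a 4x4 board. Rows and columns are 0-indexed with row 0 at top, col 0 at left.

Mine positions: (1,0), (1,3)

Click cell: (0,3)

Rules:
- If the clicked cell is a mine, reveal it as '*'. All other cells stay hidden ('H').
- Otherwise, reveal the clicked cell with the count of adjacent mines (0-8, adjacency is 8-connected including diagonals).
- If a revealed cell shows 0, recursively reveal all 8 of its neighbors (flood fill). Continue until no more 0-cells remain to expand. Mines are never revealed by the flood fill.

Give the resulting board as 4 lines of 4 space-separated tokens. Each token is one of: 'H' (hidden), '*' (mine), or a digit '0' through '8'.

H H H 1
H H H H
H H H H
H H H H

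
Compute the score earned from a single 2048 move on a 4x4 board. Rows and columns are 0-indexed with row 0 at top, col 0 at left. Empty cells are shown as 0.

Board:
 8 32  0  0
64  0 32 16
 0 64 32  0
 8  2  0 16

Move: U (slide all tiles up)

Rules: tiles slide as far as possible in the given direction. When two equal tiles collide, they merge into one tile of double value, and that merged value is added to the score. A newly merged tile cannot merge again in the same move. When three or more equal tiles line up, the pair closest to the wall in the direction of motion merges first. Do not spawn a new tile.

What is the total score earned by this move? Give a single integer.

Slide up:
col 0: [8, 64, 0, 8] -> [8, 64, 8, 0]  score +0 (running 0)
col 1: [32, 0, 64, 2] -> [32, 64, 2, 0]  score +0 (running 0)
col 2: [0, 32, 32, 0] -> [64, 0, 0, 0]  score +64 (running 64)
col 3: [0, 16, 0, 16] -> [32, 0, 0, 0]  score +32 (running 96)
Board after move:
 8 32 64 32
64 64  0  0
 8  2  0  0
 0  0  0  0

Answer: 96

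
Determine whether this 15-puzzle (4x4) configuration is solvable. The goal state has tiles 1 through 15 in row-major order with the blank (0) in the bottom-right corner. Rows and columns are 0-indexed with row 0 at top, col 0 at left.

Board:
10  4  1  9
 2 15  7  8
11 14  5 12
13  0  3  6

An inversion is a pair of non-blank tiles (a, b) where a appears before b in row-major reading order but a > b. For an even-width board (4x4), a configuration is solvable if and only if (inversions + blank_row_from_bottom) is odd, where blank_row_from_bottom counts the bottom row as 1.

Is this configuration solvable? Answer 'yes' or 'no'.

Inversions: 46
Blank is in row 3 (0-indexed from top), which is row 1 counting from the bottom (bottom = 1).
46 + 1 = 47, which is odd, so the puzzle is solvable.

Answer: yes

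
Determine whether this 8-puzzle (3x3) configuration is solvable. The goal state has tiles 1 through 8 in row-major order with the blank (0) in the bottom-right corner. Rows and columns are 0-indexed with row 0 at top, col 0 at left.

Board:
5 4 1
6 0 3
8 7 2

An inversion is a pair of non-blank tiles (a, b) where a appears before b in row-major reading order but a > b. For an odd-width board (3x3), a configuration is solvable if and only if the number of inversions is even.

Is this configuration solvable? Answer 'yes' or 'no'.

Inversions (pairs i<j in row-major order where tile[i] > tile[j] > 0): 13
13 is odd, so the puzzle is not solvable.

Answer: no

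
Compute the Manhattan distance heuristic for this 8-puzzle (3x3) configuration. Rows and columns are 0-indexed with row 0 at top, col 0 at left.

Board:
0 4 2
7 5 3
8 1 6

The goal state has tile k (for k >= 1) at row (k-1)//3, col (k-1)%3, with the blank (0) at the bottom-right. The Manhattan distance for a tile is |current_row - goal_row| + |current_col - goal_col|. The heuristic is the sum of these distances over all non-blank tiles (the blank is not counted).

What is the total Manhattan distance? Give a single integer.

Tile 4: (0,1)->(1,0) = 2
Tile 2: (0,2)->(0,1) = 1
Tile 7: (1,0)->(2,0) = 1
Tile 5: (1,1)->(1,1) = 0
Tile 3: (1,2)->(0,2) = 1
Tile 8: (2,0)->(2,1) = 1
Tile 1: (2,1)->(0,0) = 3
Tile 6: (2,2)->(1,2) = 1
Sum: 2 + 1 + 1 + 0 + 1 + 1 + 3 + 1 = 10

Answer: 10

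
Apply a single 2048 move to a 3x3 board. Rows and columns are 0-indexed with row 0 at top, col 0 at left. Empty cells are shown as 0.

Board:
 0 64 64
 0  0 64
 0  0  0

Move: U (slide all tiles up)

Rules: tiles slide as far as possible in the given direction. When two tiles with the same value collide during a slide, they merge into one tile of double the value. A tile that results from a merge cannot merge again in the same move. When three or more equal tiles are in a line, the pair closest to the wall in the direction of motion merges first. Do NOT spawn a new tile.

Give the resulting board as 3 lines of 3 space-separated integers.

Answer:   0  64 128
  0   0   0
  0   0   0

Derivation:
Slide up:
col 0: [0, 0, 0] -> [0, 0, 0]
col 1: [64, 0, 0] -> [64, 0, 0]
col 2: [64, 64, 0] -> [128, 0, 0]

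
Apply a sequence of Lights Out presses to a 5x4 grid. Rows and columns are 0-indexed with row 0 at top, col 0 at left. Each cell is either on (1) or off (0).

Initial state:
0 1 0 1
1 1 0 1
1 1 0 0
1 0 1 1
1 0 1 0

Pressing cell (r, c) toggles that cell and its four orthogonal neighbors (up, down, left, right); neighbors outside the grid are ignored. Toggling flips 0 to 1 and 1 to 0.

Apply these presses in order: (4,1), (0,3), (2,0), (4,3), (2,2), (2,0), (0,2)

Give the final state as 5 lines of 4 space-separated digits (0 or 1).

After press 1 at (4,1):
0 1 0 1
1 1 0 1
1 1 0 0
1 1 1 1
0 1 0 0

After press 2 at (0,3):
0 1 1 0
1 1 0 0
1 1 0 0
1 1 1 1
0 1 0 0

After press 3 at (2,0):
0 1 1 0
0 1 0 0
0 0 0 0
0 1 1 1
0 1 0 0

After press 4 at (4,3):
0 1 1 0
0 1 0 0
0 0 0 0
0 1 1 0
0 1 1 1

After press 5 at (2,2):
0 1 1 0
0 1 1 0
0 1 1 1
0 1 0 0
0 1 1 1

After press 6 at (2,0):
0 1 1 0
1 1 1 0
1 0 1 1
1 1 0 0
0 1 1 1

After press 7 at (0,2):
0 0 0 1
1 1 0 0
1 0 1 1
1 1 0 0
0 1 1 1

Answer: 0 0 0 1
1 1 0 0
1 0 1 1
1 1 0 0
0 1 1 1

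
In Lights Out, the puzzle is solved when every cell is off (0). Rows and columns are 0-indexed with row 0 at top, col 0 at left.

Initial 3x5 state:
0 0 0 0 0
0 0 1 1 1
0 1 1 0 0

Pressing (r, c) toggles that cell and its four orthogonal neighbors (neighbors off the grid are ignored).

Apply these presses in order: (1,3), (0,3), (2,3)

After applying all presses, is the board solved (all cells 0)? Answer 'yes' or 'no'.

After press 1 at (1,3):
0 0 0 1 0
0 0 0 0 0
0 1 1 1 0

After press 2 at (0,3):
0 0 1 0 1
0 0 0 1 0
0 1 1 1 0

After press 3 at (2,3):
0 0 1 0 1
0 0 0 0 0
0 1 0 0 1

Lights still on: 4

Answer: no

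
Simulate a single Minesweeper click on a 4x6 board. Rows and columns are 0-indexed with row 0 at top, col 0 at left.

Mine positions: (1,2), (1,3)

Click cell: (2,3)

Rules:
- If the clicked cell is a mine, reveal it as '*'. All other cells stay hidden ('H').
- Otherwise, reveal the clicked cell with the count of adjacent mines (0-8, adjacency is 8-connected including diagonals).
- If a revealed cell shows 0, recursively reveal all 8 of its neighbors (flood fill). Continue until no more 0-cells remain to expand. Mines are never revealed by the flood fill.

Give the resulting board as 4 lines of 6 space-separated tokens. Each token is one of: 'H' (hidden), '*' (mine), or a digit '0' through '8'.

H H H H H H
H H H H H H
H H H 2 H H
H H H H H H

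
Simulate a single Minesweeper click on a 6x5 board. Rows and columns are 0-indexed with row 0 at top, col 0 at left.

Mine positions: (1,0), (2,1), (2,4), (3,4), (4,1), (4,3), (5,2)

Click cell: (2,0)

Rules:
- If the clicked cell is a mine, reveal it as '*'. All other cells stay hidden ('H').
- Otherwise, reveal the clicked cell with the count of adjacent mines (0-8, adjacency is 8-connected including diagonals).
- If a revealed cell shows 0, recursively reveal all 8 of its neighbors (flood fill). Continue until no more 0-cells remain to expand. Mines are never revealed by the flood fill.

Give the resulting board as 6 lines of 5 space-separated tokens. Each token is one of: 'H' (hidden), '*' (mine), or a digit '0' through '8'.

H H H H H
H H H H H
2 H H H H
H H H H H
H H H H H
H H H H H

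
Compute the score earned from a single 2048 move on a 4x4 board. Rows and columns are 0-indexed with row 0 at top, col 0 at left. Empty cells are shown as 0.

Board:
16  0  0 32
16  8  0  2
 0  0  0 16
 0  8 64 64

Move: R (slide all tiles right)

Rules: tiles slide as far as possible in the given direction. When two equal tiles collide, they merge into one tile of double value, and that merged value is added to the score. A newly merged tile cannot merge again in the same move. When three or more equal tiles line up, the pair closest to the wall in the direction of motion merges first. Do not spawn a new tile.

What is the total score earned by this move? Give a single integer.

Slide right:
row 0: [16, 0, 0, 32] -> [0, 0, 16, 32]  score +0 (running 0)
row 1: [16, 8, 0, 2] -> [0, 16, 8, 2]  score +0 (running 0)
row 2: [0, 0, 0, 16] -> [0, 0, 0, 16]  score +0 (running 0)
row 3: [0, 8, 64, 64] -> [0, 0, 8, 128]  score +128 (running 128)
Board after move:
  0   0  16  32
  0  16   8   2
  0   0   0  16
  0   0   8 128

Answer: 128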